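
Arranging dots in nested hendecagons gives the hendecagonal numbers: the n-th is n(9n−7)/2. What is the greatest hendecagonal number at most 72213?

72136

Solve n(9n−7)/2 ≤ 72213 for integer n.
n = 127 gives 72136 ≤ 72213, while n = 128 gives 73280 > 72213; so the answer is 72136.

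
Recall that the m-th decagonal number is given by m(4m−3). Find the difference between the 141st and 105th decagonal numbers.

141·(4·141 − 3) = 79101 and 105·(4·105 − 3) = 43785.
Difference: 79101 − 43785 = 35316.

35316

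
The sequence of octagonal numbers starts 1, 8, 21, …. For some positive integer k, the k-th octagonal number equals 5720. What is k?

Set n(3n−2) = 5720, giving 3n² − 2n − 5720 = 0.
The discriminant is 4 + 12·5720 = 68644, and √68644 = 262.
So n = (2 + 262) / 6 = 264/6 = 44.

44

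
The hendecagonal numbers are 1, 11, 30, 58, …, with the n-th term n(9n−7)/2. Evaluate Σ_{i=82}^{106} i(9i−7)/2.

Σ i(9i−7)/2 = (9Σi² − 7Σi) / 2 over i = 82..106.
Σi = 5671 − 3321 = 2350 and Σi² = 402641 − 180441 = 222200.
(9·222200 − 7·2350) / 2 = 1983350/2 = 991675.

991675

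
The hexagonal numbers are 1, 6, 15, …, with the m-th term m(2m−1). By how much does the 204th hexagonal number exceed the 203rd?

813

Consecutive hexagonal numbers differ by 4n − 3: here 4·204 − 3 = 813.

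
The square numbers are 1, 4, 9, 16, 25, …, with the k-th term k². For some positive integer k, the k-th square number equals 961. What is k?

We need n² = 961, so n = √961 = 31.
Check: 31² = 961. ✓

31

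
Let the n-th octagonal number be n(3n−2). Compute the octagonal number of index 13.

481

13·(3·13 − 2) = 13·37 = 481.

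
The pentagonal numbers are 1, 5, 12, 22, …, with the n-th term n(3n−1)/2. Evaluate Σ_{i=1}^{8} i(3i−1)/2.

288

Σ i(3i−1)/2 = (3Σi² − Σi) / 2 over i = 1..8.
Σi = 36 and Σi² = 204.
(3·204 − 1·36) / 2 = 576/2 = 288.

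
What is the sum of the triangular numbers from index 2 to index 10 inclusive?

Σ i(i+1)/2 = (Σi² + Σi) / 2 over i = 2..10.
Σi = 55 − 1 = 54 and Σi² = 385 − 1 = 384.
(1·384 + 1·54) / 2 = 438/2 = 219.

219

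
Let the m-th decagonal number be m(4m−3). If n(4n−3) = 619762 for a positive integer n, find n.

Set n(4n−3) = 619762, giving 4n² − 3n − 619762 = 0.
The discriminant is 9 + 16·619762 = 9916201, and √9916201 = 3149.
So n = (3 + 3149) / 8 = 3152/8 = 394.

394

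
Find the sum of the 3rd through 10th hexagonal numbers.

Σ i(2i−1) = 2Σi² − Σi over i = 3..10.
Σi = 55 − 3 = 52 and Σi² = 385 − 5 = 380.
2·380 − 1·52 = 708.

708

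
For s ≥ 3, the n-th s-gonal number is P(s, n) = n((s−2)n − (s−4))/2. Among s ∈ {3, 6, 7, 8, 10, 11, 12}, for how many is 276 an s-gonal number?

s = 3: P(3, 23) = 276. ✓
s = 6: P(6, 12) = 276. ✓
s = 7: P(7, 10) = 235 and P(7, 11) = 286; 276 is not s-gonal.
s = 8: P(8, 9) = 225 and P(8, 10) = 280; 276 is not s-gonal.
s = 10: P(10, 8) = 232 and P(10, 9) = 297; 276 is not s-gonal.
s = 11: P(11, 8) = 260 and P(11, 9) = 333; 276 is not s-gonal.
s = 12: P(12, 7) = 217 and P(12, 8) = 288; 276 is not s-gonal.
Hits: s ∈ {3, 6} → 2.

2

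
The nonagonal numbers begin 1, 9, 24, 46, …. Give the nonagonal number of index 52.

The 52nd nonagonal number is n(7n−5)/2 with n = 52.
52·(7·52 − 5)/2 = 52·359/2 = 9334.

9334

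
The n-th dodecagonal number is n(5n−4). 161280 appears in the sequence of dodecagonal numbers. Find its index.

180

Set n(5n−4) = 161280, giving 5n² − 4n − 161280 = 0.
So n = (4 + 1796) / 10 = 1800/10 = 180.
Check: 180·(5·180 − 4) = 161280. ✓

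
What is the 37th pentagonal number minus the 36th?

Consecutive pentagonal numbers differ by 3n − 2: here 3·37 − 2 = 109.

109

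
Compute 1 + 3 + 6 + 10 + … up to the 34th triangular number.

7140

Σ i(i+1)/2 = (Σi² + Σi) / 2 over i = 1..34.
Σi = 595 and Σi² = 13685.
(1·13685 + 1·595) / 2 = 14280/2 = 7140.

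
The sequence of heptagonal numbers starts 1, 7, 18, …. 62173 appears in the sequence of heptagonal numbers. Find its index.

Set n(5n−3)/2 = 62173, giving 5n² − 3n − 124346 = 0.
The discriminant is 9 + 40·62173 = 2486929, and √2486929 = 1577.
So n = (3 + 1577) / 10 = 1580/10 = 158.

158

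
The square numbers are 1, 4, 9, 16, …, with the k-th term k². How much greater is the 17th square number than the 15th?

64

17² = 289 and 15² = 225.
Difference: 289 − 225 = 64.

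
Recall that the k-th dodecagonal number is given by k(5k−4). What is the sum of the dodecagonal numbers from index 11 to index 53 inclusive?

Σ i(5i−4) = 5Σi² − 4Σi over i = 11..53.
Σi = 1431 − 55 = 1376 and Σi² = 51039 − 385 = 50654.
5·50654 − 4·1376 = 247766.

247766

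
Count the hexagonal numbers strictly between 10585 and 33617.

56

The n-th hexagonal number is n(2n−1).
Smallest index with value > 10585: n = 74 (giving 10878).
Largest index with value < 33617: n = 129 (giving 33153).
Indices 74 through 129: 56 terms.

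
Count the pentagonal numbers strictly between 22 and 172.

The n-th pentagonal number is n(3n−1)/2.
Smallest index with value > 22: n = 5 (giving 35).
Largest index with value < 172: n = 10 (giving 145).
Indices 5 through 10: 6 terms.

6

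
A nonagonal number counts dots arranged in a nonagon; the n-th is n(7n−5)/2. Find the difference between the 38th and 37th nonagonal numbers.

260

Consecutive nonagonal numbers differ by 7n − 6: here 7·38 − 6 = 260.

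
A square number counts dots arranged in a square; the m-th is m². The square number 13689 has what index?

117

We need n² = 13689, so n = √13689 = 117.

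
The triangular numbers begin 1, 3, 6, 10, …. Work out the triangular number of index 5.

The 5th triangular number is n(n+1)/2 with n = 5.
5·6/2 = 30/2 = 15.

15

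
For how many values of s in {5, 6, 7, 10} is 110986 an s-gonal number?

1

s = 5: P(5, 272) = 110840 and P(5, 273) = 111657; 110986 is not s-gonal.
s = 6: P(6, 235) = 110215 and P(6, 236) = 111156; 110986 is not s-gonal.
s = 7: P(7, 211) = 110986. ✓
s = 10: P(10, 166) = 109726 and P(10, 167) = 111055; 110986 is not s-gonal.
Hits: s ∈ {7} → 1.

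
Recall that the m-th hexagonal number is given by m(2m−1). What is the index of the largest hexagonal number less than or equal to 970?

22

Solve n(2n−1) ≤ 970 for integer n.
n = 22 gives 946 ≤ 970, while n = 23 gives 1035 > 970; so the answer is index 22.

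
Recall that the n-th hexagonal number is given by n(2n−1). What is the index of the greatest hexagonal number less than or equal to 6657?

57

Solve n(2n−1) ≤ 6657 for integer n.
n = 57 gives 6441 ≤ 6657, while n = 58 gives 6670 > 6657; so the answer is index 57.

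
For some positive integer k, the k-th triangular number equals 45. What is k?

Set n(n+1)/2 = 45, giving n² + n − 90 = 0.
The discriminant is 1 + 8·45 = 361, and √361 = 19.
So n = (-1 + 19) / 2 = 18/2 = 9.

9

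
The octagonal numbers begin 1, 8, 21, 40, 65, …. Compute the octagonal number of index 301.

The 301st octagonal number is n(3n−2) with n = 301.
301·(3·301 − 2) = 301·901 = 271201.

271201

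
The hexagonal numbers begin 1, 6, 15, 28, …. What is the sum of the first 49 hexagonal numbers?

79625

Σ i(2i−1) = 2Σi² − Σi over i = 1..49.
Σi = 1225 and Σi² = 40425.
2·40425 − 1·1225 = 79625.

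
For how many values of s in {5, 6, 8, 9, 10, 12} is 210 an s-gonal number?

s = 5: P(5, 12) = 210. ✓
s = 6: P(6, 10) = 190 and P(6, 11) = 231; 210 is not s-gonal.
s = 8: P(8, 8) = 176 and P(8, 9) = 225; 210 is not s-gonal.
s = 9: P(9, 8) = 204 and P(9, 9) = 261; 210 is not s-gonal.
s = 10: P(10, 7) = 175 and P(10, 8) = 232; 210 is not s-gonal.
s = 12: P(12, 6) = 156 and P(12, 7) = 217; 210 is not s-gonal.
Hits: s ∈ {5} → 1.

1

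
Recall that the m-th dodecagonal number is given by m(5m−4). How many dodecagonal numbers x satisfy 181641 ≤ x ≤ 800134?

The n-th dodecagonal number is n(5n−4).
Smallest index with value ≥ 181641: n = 191 (giving 181641).
Largest index with value ≤ 800134: n = 400 (giving 798400).
Indices 191 through 400: 210 terms.

210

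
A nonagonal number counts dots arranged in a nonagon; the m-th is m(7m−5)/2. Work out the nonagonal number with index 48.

7944

The 48th nonagonal number is n(7n−5)/2 with n = 48.
48·(7·48 − 5)/2 = 48·331/2 = 7944.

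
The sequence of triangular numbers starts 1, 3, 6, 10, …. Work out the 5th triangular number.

15

The 5th triangular number is n(n+1)/2 with n = 5.
5·6/2 = 30/2 = 15.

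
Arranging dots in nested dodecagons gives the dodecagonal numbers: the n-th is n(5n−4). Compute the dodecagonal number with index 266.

352716

266·(5·266 − 4) = 266·1326 = 352716.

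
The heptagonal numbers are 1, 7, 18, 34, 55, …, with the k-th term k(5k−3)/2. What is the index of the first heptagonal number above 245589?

Solve n(5n−3)/2 > 245589 for integer n.
The largest n with value ≤ 245589 is 313 (since 244453 ≤ 245589 < 246019), so the first above is n = 314, value 246019.

314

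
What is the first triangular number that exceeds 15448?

15576

Solve n(n+1)/2 > 15448 for integer n.
The largest n with value ≤ 15448 is 175 (since 15400 ≤ 15448 < 15576), so the first above is n = 176, value 15576.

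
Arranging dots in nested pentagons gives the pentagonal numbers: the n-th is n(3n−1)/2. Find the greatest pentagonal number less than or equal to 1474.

1426

Solve n(3n−1)/2 ≤ 1474 for integer n.
n = 31 gives 1426 ≤ 1474, while n = 32 gives 1520 > 1474; so the answer is 1426.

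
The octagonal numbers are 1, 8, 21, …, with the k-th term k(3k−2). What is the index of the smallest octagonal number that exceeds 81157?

165

Solve n(3n−2) > 81157 for integer n.
The largest n with value ≤ 81157 is 164 (since 80360 ≤ 81157 < 81345), so the first above is n = 165, value 81345.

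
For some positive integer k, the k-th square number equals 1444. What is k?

38

We need n² = 1444, so n = √1444 = 38.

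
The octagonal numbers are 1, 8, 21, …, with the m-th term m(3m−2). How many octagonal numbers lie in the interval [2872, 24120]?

The n-th octagonal number is n(3n−2).
Smallest index with value ≥ 2872: n = 32 (giving 3008).
Largest index with value ≤ 24120: n = 90 (giving 24120).
Indices 32 through 90: 59 terms.

59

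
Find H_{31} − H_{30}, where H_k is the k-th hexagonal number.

121

Consecutive hexagonal numbers differ by 4n − 3: here 4·31 − 3 = 121.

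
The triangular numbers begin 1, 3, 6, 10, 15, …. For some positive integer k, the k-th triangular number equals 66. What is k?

Set n(n+1)/2 = 66, giving n² + n − 132 = 0.
The discriminant is 1 + 8·66 = 529, and √529 = 23.
So n = (-1 + 23) / 2 = 22/2 = 11.
Check: 11·12/2 = 66. ✓

11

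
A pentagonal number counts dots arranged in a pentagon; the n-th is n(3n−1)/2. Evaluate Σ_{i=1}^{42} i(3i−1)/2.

37926

Σ i(3i−1)/2 = (3Σi² − Σi) / 2 over i = 1..42.
Σi = 903 and Σi² = 25585.
(3·25585 − 1·903) / 2 = 75852/2 = 37926.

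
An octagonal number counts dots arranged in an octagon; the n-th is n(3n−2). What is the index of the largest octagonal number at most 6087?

45

Solve n(3n−2) ≤ 6087 for integer n.
n = 45 gives 5985 ≤ 6087, while n = 46 gives 6256 > 6087; so the answer is index 45.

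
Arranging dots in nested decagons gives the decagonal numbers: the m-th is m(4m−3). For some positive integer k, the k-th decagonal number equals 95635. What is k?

Set n(4n−3) = 95635, giving 4n² − 3n − 95635 = 0.
The discriminant is 9 + 16·95635 = 1530169, and √1530169 = 1237.
So n = (3 + 1237) / 8 = 1240/8 = 155.

155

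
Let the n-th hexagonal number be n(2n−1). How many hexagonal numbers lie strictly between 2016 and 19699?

The n-th hexagonal number is n(2n−1).
Smallest index with value > 2016: n = 33 (giving 2145).
Largest index with value < 19699: n = 99 (giving 19503).
Indices 33 through 99: 67 terms.

67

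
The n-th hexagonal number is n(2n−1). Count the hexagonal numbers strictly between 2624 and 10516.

36

The n-th hexagonal number is n(2n−1).
Smallest index with value > 2624: n = 37 (giving 2701).
Largest index with value < 10516: n = 72 (giving 10296).
Indices 37 through 72: 36 terms.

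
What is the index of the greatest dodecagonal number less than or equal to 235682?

217

Solve n(5n−4) ≤ 235682 for integer n.
n = 217 gives 234577 ≤ 235682, while n = 218 gives 236748 > 235682; so the answer is index 217.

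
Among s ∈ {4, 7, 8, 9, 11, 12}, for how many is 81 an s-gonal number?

2

s = 4: P(4, 9) = 81. ✓
s = 7: P(7, 6) = 81. ✓
s = 8: P(8, 5) = 65 and P(8, 6) = 96; 81 is not s-gonal.
s = 9: P(9, 5) = 75 and P(9, 6) = 111; 81 is not s-gonal.
s = 11: P(11, 4) = 58 and P(11, 5) = 95; 81 is not s-gonal.
s = 12: P(12, 4) = 64 and P(12, 5) = 105; 81 is not s-gonal.
Hits: s ∈ {4, 7} → 2.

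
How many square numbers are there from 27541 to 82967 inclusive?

The n-th square number is n².
Smallest index with value ≥ 27541: n = 166 (giving 27556).
Largest index with value ≤ 82967: n = 288 (giving 82944).
Indices 166 through 288: 123 terms.

123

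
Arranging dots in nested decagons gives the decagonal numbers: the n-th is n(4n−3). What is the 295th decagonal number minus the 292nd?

295·(4·295 − 3) = 347215 and 292·(4·292 − 3) = 340180.
Difference: 347215 − 340180 = 7035.

7035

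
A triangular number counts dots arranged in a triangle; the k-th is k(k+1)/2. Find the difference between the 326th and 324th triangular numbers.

326·327/2 = 53301 and 324·325/2 = 52650.
Difference: 53301 − 52650 = 651.

651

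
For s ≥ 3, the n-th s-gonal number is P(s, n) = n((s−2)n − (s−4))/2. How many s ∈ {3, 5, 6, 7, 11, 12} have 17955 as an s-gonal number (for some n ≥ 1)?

s = 3: P(3, 189) = 17955. ✓
s = 5: P(5, 109) = 17767 and P(5, 110) = 18095; 17955 is not s-gonal.
s = 6: P(6, 95) = 17955. ✓
s = 7: P(7, 85) = 17935 and P(7, 86) = 18361; 17955 is not s-gonal.
s = 11: P(11, 63) = 17640 and P(11, 64) = 18208; 17955 is not s-gonal.
s = 12: P(12, 60) = 17760 and P(12, 61) = 18361; 17955 is not s-gonal.
Hits: s ∈ {3, 6} → 2.

2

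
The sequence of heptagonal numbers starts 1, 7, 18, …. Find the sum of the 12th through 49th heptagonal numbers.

98059

Σ i(5i−3)/2 = (5Σi² − 3Σi) / 2 over i = 12..49.
Σi = 1225 − 66 = 1159 and Σi² = 40425 − 506 = 39919.
(5·39919 − 3·1159) / 2 = 196118/2 = 98059.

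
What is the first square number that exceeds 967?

Solve n² > 967 for integer n.
The largest n with value ≤ 967 is 31 (since 961 ≤ 967 < 1024), so the first above is n = 32, value 1024.

1024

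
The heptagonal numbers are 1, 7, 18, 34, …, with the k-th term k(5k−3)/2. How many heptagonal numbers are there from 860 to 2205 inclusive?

12

The n-th heptagonal number is n(5n−3)/2.
Smallest index with value ≥ 860: n = 19 (giving 874).
Largest index with value ≤ 2205: n = 30 (giving 2205).
Indices 19 through 30: 12 terms.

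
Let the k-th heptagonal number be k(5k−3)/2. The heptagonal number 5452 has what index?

47

Set n(5n−3)/2 = 5452, giving 5n² − 3n − 10904 = 0.
The discriminant is 9 + 40·5452 = 218089, and √218089 = 467.
So n = (3 + 467) / 10 = 470/10 = 47.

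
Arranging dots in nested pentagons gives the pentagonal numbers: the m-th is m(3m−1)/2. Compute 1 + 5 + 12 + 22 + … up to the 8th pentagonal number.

288

Σ i(3i−1)/2 = (3Σi² − Σi) / 2 over i = 1..8.
Σi = 36 and Σi² = 204.
(3·204 − 1·36) / 2 = 576/2 = 288.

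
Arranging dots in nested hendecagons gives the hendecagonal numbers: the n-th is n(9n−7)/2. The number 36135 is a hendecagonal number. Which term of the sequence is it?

Set n(9n−7)/2 = 36135, giving 9n² − 7n − 72270 = 0.
The discriminant is 49 + 72·36135 = 2601769, and √2601769 = 1613.
So n = (7 + 1613) / 18 = 1620/18 = 90.
Check: 90·(9·90 − 7)/2 = 36135. ✓

90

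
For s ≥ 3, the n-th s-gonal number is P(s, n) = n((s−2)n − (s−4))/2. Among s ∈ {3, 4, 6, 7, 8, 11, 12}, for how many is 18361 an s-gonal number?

s = 3: P(3, 191) = 18336 and P(3, 192) = 18528; 18361 is not s-gonal.
s = 4: P(4, 135) = 18225 and P(4, 136) = 18496; 18361 is not s-gonal.
s = 6: P(6, 96) = 18336 and P(6, 97) = 18721; 18361 is not s-gonal.
s = 7: P(7, 86) = 18361. ✓
s = 8: P(8, 78) = 18096 and P(8, 79) = 18565; 18361 is not s-gonal.
s = 11: P(11, 64) = 18208 and P(11, 65) = 18785; 18361 is not s-gonal.
s = 12: P(12, 61) = 18361. ✓
Hits: s ∈ {7, 12} → 2.

2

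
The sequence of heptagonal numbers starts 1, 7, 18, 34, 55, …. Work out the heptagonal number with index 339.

339·(5·339 − 3)/2 = 339·1692/2 = 339·846 = 286794.

286794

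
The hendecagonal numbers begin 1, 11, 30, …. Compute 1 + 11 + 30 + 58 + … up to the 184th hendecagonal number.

Σ i(9i−7)/2 = (9Σi² − 7Σi) / 2 over i = 1..184.
Σi = 17020 and Σi² = 2093460.
(9·2093460 − 7·17020) / 2 = 18722000/2 = 9361000.

9361000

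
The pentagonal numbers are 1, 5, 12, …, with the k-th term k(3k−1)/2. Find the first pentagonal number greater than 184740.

185680

Solve n(3n−1)/2 > 184740 for integer n.
The largest n with value ≤ 184740 is 351 (since 184626 ≤ 184740 < 185680), so the first above is n = 352, value 185680.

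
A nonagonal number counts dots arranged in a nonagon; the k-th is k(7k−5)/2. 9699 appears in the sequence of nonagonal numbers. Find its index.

Set n(7n−5)/2 = 9699, giving 7n² − 5n − 19398 = 0.
So n = (5 + 737) / 14 = 742/14 = 53.

53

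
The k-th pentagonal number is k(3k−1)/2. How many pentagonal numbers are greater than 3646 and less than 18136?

The n-th pentagonal number is n(3n−1)/2.
Smallest index with value > 3646: n = 50 (giving 3725).
Largest index with value < 18136: n = 110 (giving 18095).
Indices 50 through 110: 61 terms.

61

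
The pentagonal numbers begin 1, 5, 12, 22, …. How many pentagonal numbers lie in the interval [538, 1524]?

13

The n-th pentagonal number is n(3n−1)/2.
Smallest index with value ≥ 538: n = 20 (giving 590).
Largest index with value ≤ 1524: n = 32 (giving 1520).
Indices 20 through 32: 13 terms.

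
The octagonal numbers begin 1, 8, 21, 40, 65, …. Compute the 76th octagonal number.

The 76th octagonal number is n(3n−2) with n = 76.
76·(3·76 − 2) = 76·226 = 17176.

17176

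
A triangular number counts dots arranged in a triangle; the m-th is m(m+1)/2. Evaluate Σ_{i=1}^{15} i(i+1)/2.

Σ i(i+1)/2 = (Σi² + Σi) / 2 over i = 1..15.
Σi = 120 and Σi² = 1240.
(1·1240 + 1·120) / 2 = 1360/2 = 680.

680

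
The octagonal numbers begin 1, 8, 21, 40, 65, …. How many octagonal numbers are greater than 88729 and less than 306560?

147

The n-th octagonal number is n(3n−2).
Smallest index with value > 88729: n = 173 (giving 89441).
Largest index with value < 306560: n = 319 (giving 304645).
Indices 173 through 319: 147 terms.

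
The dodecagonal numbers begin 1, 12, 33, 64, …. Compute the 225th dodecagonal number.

252225

The 225th dodecagonal number is n(5n−4) with n = 225.
225·(5·225 − 4) = 225·1121 = 252225.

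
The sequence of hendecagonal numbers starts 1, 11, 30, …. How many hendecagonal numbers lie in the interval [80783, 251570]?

The n-th hendecagonal number is n(9n−7)/2.
Smallest index with value ≥ 80783: n = 135 (giving 81540).
Largest index with value ≤ 251570: n = 236 (giving 249806).
Indices 135 through 236: 102 terms.

102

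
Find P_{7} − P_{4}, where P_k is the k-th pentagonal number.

48

7·(3·7 − 1)/2 = 70 and 4·(3·4 − 1)/2 = 22.
Difference: 70 − 22 = 48.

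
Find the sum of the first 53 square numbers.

51039

Σ_{i=1}^{53} i² = 53·54·107/6 = 51039.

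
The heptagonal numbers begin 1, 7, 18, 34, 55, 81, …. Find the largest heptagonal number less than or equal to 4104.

3940

Solve n(5n−3)/2 ≤ 4104 for integer n.
n = 40 gives 3940 ≤ 4104, while n = 41 gives 4141 > 4104; so the answer is 3940.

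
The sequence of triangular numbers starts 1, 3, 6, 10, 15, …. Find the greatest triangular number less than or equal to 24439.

Solve n(n+1)/2 ≤ 24439 for integer n.
n = 220 gives 24310 ≤ 24439, while n = 221 gives 24531 > 24439; so the answer is 24310.

24310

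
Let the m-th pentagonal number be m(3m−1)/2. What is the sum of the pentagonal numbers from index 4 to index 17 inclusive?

2583

Σ i(3i−1)/2 = (3Σi² − Σi) / 2 over i = 4..17.
Σi = 153 − 6 = 147 and Σi² = 1785 − 14 = 1771.
(3·1771 − 1·147) / 2 = 5166/2 = 2583.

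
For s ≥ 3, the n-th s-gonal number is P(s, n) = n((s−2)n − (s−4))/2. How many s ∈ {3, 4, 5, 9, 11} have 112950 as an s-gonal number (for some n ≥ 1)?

1

s = 3: P(3, 474) = 112575 and P(3, 475) = 113050; 112950 is not s-gonal.
s = 4: P(4, 336) = 112896 and P(4, 337) = 113569; 112950 is not s-gonal.
s = 5: P(5, 274) = 112477 and P(5, 275) = 113300; 112950 is not s-gonal.
s = 9: P(9, 180) = 112950. ✓
s = 11: P(11, 158) = 111785 and P(11, 159) = 113208; 112950 is not s-gonal.
Hits: s ∈ {9} → 1.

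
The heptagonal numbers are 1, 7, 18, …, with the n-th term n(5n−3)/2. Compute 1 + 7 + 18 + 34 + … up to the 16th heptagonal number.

Σ i(5i−3)/2 = (5Σi² − 3Σi) / 2 over i = 1..16.
Σi = 136 and Σi² = 1496.
(5·1496 − 3·136) / 2 = 7072/2 = 3536.

3536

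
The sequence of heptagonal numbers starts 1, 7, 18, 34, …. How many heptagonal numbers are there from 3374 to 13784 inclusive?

The n-th heptagonal number is n(5n−3)/2.
Smallest index with value ≥ 3374: n = 38 (giving 3553).
Largest index with value ≤ 13784: n = 74 (giving 13579).
Indices 38 through 74: 37 terms.

37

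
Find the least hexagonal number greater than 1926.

Solve n(2n−1) > 1926 for integer n.
The largest n with value ≤ 1926 is 31 (since 1891 ≤ 1926 < 2016), so the first above is n = 32, value 2016.

2016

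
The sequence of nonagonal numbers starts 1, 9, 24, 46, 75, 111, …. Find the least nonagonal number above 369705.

Solve n(7n−5)/2 > 369705 for integer n.
The largest n with value ≤ 369705 is 325 (since 368875 ≤ 369705 < 371151), so the first above is n = 326, value 371151.

371151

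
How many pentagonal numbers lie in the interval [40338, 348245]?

The n-th pentagonal number is n(3n−1)/2.
Smallest index with value ≥ 40338: n = 165 (giving 40755).
Largest index with value ≤ 348245: n = 482 (giving 348245).
Indices 165 through 482: 318 terms.

318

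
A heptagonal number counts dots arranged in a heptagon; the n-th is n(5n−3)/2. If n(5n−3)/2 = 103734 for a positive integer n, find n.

Set n(5n−3)/2 = 103734, giving 5n² − 3n − 207468 = 0.
So n = (3 + 2037) / 10 = 2040/10 = 204.

204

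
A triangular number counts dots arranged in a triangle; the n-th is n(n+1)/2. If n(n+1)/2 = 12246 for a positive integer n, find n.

Set n(n+1)/2 = 12246, giving n² + n − 24492 = 0.
The discriminant is 1 + 8·12246 = 97969, and √97969 = 313.
So n = (-1 + 313) / 2 = 312/2 = 156.
Check: 156·157/2 = 12246. ✓

156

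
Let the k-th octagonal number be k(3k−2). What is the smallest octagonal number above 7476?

7701

Solve n(3n−2) > 7476 for integer n.
The largest n with value ≤ 7476 is 50 (since 7400 ≤ 7476 < 7701), so the first above is n = 51, value 7701.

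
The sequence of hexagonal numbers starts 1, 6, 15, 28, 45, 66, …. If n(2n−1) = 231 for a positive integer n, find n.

Set n(2n−1) = 231, giving 2n² − n − 231 = 0.
The discriminant is 1 + 8·231 = 1849, and √1849 = 43.
So n = (1 + 43) / 4 = 44/4 = 11.
Check: 11·(2·11 − 1) = 231. ✓

11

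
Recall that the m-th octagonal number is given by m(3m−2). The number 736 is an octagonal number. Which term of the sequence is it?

Set n(3n−2) = 736, giving 3n² − 2n − 736 = 0.
The discriminant is 4 + 12·736 = 8836, and √8836 = 94.
So n = (2 + 94) / 6 = 96/6 = 16.

16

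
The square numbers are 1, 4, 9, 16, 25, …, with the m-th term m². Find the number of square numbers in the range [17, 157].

8

The n-th square number is n².
Smallest index with value ≥ 17: n = 5 (giving 25).
Largest index with value ≤ 157: n = 12 (giving 144).
Indices 5 through 12: 8 terms.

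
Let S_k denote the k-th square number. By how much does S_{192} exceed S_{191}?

n² − (n−1)² = 2n − 1, so 192² − 191² = 2·192 − 1 = 383.

383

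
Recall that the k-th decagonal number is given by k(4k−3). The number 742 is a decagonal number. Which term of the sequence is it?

14

Set n(4n−3) = 742, giving 4n² − 3n − 742 = 0.
So n = (3 + 109) / 8 = 112/8 = 14.
Check: 14·(4·14 − 3) = 742. ✓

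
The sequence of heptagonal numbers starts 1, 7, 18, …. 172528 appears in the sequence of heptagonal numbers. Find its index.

263

Set n(5n−3)/2 = 172528, giving 5n² − 3n − 345056 = 0.
The discriminant is 9 + 40·172528 = 6901129, and √6901129 = 2627.
So n = (3 + 2627) / 10 = 2630/10 = 263.
Check: 263·(5·263 − 3)/2 = 172528. ✓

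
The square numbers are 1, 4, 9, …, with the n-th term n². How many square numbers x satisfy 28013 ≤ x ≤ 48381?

52

The n-th square number is n².
Smallest index with value ≥ 28013: n = 168 (giving 28224).
Largest index with value ≤ 48381: n = 219 (giving 47961).
Indices 168 through 219: 52 terms.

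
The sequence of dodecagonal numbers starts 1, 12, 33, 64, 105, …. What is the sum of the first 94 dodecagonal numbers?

Σ i(5i−4) = 5Σi² − 4Σi over i = 1..94.
Σi = 4465 and Σi² = 281295.
5·281295 − 4·4465 = 1388615.

1388615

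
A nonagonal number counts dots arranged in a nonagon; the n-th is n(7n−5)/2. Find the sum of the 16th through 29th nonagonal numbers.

Σ i(7i−5)/2 = (7Σi² − 5Σi) / 2 over i = 16..29.
Σi = 435 − 120 = 315 and Σi² = 8555 − 1240 = 7315.
(7·7315 − 5·315) / 2 = 49630/2 = 24815.

24815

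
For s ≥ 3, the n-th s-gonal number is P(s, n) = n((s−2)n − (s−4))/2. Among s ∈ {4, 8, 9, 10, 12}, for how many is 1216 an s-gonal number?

s = 4: P(4, 34) = 1156 and P(4, 35) = 1225; 1216 is not s-gonal.
s = 8: P(8, 20) = 1160 and P(8, 21) = 1281; 1216 is not s-gonal.
s = 9: P(9, 19) = 1216. ✓
s = 10: P(10, 17) = 1105 and P(10, 18) = 1242; 1216 is not s-gonal.
s = 12: P(12, 16) = 1216. ✓
Hits: s ∈ {9, 12} → 2.

2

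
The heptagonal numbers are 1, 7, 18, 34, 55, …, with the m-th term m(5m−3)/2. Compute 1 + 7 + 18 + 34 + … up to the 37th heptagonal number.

Σ i(5i−3)/2 = (5Σi² − 3Σi) / 2 over i = 1..37.
Σi = 703 and Σi² = 17575.
(5·17575 − 3·703) / 2 = 85766/2 = 42883.

42883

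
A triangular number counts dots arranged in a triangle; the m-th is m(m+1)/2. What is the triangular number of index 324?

52650

The 324th triangular number is n(n+1)/2 with n = 324.
324·325/2 = 105300/2 = 52650.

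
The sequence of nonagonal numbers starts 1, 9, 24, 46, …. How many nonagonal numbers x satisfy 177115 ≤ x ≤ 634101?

The n-th nonagonal number is n(7n−5)/2.
Smallest index with value ≥ 177115: n = 226 (giving 178201).
Largest index with value ≤ 634101: n = 426 (giving 634101).
Indices 226 through 426: 201 terms.

201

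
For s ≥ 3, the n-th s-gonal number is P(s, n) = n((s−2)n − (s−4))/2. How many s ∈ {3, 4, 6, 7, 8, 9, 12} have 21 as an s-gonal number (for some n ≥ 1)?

s = 3: P(3, 6) = 21. ✓
s = 4: P(4, 4) = 16 and P(4, 5) = 25; 21 is not s-gonal.
s = 6: P(6, 3) = 15 and P(6, 4) = 28; 21 is not s-gonal.
s = 7: P(7, 3) = 18 and P(7, 4) = 34; 21 is not s-gonal.
s = 8: P(8, 3) = 21. ✓
s = 9: P(9, 2) = 9 and P(9, 3) = 24; 21 is not s-gonal.
s = 12: P(12, 2) = 12 and P(12, 3) = 33; 21 is not s-gonal.
Hits: s ∈ {3, 8} → 2.

2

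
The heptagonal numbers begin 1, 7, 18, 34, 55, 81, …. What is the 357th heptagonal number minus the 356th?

1781

Consecutive heptagonal numbers differ by 5n − 4: here 5·357 − 4 = 1781.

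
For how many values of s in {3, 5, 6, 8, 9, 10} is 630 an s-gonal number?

s = 3: P(3, 35) = 630. ✓
s = 5: P(5, 20) = 590 and P(5, 21) = 651; 630 is not s-gonal.
s = 6: P(6, 18) = 630. ✓
s = 8: P(8, 14) = 560 and P(8, 15) = 645; 630 is not s-gonal.
s = 9: P(9, 13) = 559 and P(9, 14) = 651; 630 is not s-gonal.
s = 10: P(10, 12) = 540 and P(10, 13) = 637; 630 is not s-gonal.
Hits: s ∈ {3, 6} → 2.

2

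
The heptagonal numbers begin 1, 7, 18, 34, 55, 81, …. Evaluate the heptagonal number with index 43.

The 43rd heptagonal number is n(5n−3)/2 with n = 43.
43·(5·43 − 3)/2 = 43·212/2 = 43·106 = 4558.

4558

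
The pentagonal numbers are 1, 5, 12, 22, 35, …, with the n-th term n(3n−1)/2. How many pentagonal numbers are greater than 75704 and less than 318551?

236

The n-th pentagonal number is n(3n−1)/2.
Smallest index with value > 75704: n = 225 (giving 75825).
Largest index with value < 318551: n = 460 (giving 317170).
Indices 225 through 460: 236 terms.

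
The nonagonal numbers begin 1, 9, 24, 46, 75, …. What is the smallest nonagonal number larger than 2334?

2484

Solve n(7n−5)/2 > 2334 for integer n.
The largest n with value ≤ 2334 is 26 (since 2301 ≤ 2334 < 2484), so the first above is n = 27, value 2484.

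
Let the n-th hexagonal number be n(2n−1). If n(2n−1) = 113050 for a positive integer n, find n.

Set n(2n−1) = 113050, giving 2n² − n − 113050 = 0.
The discriminant is 1 + 8·113050 = 904401, and √904401 = 951.
So n = (1 + 951) / 4 = 952/4 = 238.

238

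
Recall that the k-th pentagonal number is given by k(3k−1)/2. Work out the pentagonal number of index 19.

532

19·(3·19 − 1)/2 = 19·56/2 = 19·28 = 532.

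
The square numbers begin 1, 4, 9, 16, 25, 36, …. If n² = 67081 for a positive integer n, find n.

259

We need n² = 67081, so n = √67081 = 259.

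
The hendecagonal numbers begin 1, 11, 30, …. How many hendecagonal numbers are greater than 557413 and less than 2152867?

The n-th hendecagonal number is n(9n−7)/2.
Smallest index with value > 557413: n = 353 (giving 559505).
Largest index with value < 2152867: n = 692 (giving 2152466).
Indices 353 through 692: 340 terms.

340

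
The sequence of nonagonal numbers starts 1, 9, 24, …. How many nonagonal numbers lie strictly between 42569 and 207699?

133

The n-th nonagonal number is n(7n−5)/2.
Smallest index with value > 42569: n = 111 (giving 42846).
Largest index with value < 207699: n = 243 (giving 206064).
Indices 111 through 243: 133 terms.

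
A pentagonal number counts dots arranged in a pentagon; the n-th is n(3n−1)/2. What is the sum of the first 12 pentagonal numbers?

936

Σ i(3i−1)/2 = (3Σi² − Σi) / 2 over i = 1..12.
Σi = 78 and Σi² = 650.
(3·650 − 1·78) / 2 = 1872/2 = 936.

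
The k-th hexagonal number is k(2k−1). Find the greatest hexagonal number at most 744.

Solve n(2n−1) ≤ 744 for integer n.
n = 19 gives 703 ≤ 744, while n = 20 gives 780 > 744; so the answer is 703.

703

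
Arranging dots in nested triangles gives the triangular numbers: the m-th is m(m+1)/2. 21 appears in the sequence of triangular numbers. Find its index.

6

Set n(n+1)/2 = 21, giving n² + n − 42 = 0.
The discriminant is 1 + 8·21 = 169, and √169 = 13.
So n = (-1 + 13) / 2 = 12/2 = 6.
Check: 6·7/2 = 21. ✓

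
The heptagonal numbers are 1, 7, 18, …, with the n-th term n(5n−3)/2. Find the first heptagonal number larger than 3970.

4141

Solve n(5n−3)/2 > 3970 for integer n.
The largest n with value ≤ 3970 is 40 (since 3940 ≤ 3970 < 4141), so the first above is n = 41, value 4141.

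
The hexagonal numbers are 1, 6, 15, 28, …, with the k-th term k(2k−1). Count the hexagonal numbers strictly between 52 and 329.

8

The n-th hexagonal number is n(2n−1).
Smallest index with value > 52: n = 6 (giving 66).
Largest index with value < 329: n = 13 (giving 325).
Indices 6 through 13: 8 terms.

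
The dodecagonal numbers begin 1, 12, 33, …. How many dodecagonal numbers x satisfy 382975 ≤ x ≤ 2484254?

The n-th dodecagonal number is n(5n−4).
Smallest index with value ≥ 382975: n = 278 (giving 385308).
Largest index with value ≤ 2484254: n = 705 (giving 2482305).
Indices 278 through 705: 428 terms.

428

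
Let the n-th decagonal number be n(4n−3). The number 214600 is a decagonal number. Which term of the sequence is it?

Set n(4n−3) = 214600, giving 4n² − 3n − 214600 = 0.
So n = (3 + 1853) / 8 = 1856/8 = 232.

232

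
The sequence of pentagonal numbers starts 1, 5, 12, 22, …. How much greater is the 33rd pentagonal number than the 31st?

33·(3·33 − 1)/2 = 1617 and 31·(3·31 − 1)/2 = 1426.
Difference: 1617 − 1426 = 191.

191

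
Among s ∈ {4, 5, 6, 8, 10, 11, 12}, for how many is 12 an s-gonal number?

2

s = 4: P(4, 3) = 9 and P(4, 4) = 16; 12 is not s-gonal.
s = 5: P(5, 3) = 12. ✓
s = 6: P(6, 2) = 6 and P(6, 3) = 15; 12 is not s-gonal.
s = 8: P(8, 2) = 8 and P(8, 3) = 21; 12 is not s-gonal.
s = 10: P(10, 2) = 10 and P(10, 3) = 27; 12 is not s-gonal.
s = 11: P(11, 2) = 11 and P(11, 3) = 30; 12 is not s-gonal.
s = 12: P(12, 2) = 12. ✓
Hits: s ∈ {5, 12} → 2.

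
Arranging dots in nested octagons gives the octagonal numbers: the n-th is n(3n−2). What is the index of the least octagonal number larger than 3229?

Solve n(3n−2) > 3229 for integer n.
The largest n with value ≤ 3229 is 33 (since 3201 ≤ 3229 < 3400), so the first above is n = 34, value 3400.

34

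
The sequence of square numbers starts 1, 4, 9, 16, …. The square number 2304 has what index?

48

We need n² = 2304, so n = √2304 = 48.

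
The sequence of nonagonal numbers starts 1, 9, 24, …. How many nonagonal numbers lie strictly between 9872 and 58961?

The n-th nonagonal number is n(7n−5)/2.
Smallest index with value > 9872: n = 54 (giving 10071).
Largest index with value < 58961: n = 130 (giving 58825).
Indices 54 through 130: 77 terms.

77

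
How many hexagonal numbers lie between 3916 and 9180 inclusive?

The n-th hexagonal number is n(2n−1).
Smallest index with value ≥ 3916: n = 45 (giving 4005).
Largest index with value ≤ 9180: n = 68 (giving 9180).
Indices 45 through 68: 24 terms.

24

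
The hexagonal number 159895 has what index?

Set n(2n−1) = 159895, giving 2n² − n − 159895 = 0.
So n = (1 + 1131) / 4 = 1132/4 = 283.
Check: 283·(2·283 − 1) = 159895. ✓

283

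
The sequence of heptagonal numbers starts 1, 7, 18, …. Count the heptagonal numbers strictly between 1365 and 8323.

The n-th heptagonal number is n(5n−3)/2.
Smallest index with value > 1365: n = 24 (giving 1404).
Largest index with value < 8323: n = 57 (giving 8037).
Indices 24 through 57: 34 terms.

34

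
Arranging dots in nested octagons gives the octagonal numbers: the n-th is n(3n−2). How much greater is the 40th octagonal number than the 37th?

687

40·(3·40 − 2) = 4720 and 37·(3·37 − 2) = 4033.
Difference: 4720 − 4033 = 687.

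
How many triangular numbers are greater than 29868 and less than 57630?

95

The n-th triangular number is n(n+1)/2.
Smallest index with value > 29868: n = 244 (giving 29890).
Largest index with value < 57630: n = 338 (giving 57291).
Indices 244 through 338: 95 terms.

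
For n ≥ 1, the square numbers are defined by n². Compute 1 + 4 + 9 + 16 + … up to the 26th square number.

6201

Σ_{i=1}^{26} i² = 26·27·53/6 = 6201.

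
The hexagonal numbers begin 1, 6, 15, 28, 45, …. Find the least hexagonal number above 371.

378

Solve n(2n−1) > 371 for integer n.
The largest n with value ≤ 371 is 13 (since 325 ≤ 371 < 378), so the first above is n = 14, value 378.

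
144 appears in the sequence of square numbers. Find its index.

12

We need n² = 144, so n = √144 = 12.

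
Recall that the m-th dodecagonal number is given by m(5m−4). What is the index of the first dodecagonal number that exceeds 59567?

110

Solve n(5n−4) > 59567 for integer n.
The largest n with value ≤ 59567 is 109 (since 58969 ≤ 59567 < 60060), so the first above is n = 110, value 60060.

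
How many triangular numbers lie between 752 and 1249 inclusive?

11

The n-th triangular number is n(n+1)/2.
Smallest index with value ≥ 752: n = 39 (giving 780).
Largest index with value ≤ 1249: n = 49 (giving 1225).
Indices 39 through 49: 11 terms.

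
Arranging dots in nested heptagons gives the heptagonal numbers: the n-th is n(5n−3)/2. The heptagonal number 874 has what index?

19

Set n(5n−3)/2 = 874, giving 5n² − 3n − 1748 = 0.
So n = (3 + 187) / 10 = 190/10 = 19.
Check: 19·(5·19 − 3)/2 = 874. ✓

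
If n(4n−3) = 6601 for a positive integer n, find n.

41

Set n(4n−3) = 6601, giving 4n² − 3n − 6601 = 0.
The discriminant is 9 + 16·6601 = 105625, and √105625 = 325.
So n = (3 + 325) / 8 = 328/8 = 41.
Check: 41·(4·41 − 3) = 6601. ✓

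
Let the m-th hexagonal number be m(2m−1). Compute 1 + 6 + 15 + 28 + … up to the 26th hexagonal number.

12051

Σ i(2i−1) = 2Σi² − Σi over i = 1..26.
Σi = 351 and Σi² = 6201.
2·6201 − 1·351 = 12051.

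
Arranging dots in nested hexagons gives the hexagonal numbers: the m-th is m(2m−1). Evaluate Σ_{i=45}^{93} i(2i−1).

482797

Σ i(2i−1) = 2Σi² − Σi over i = 45..93.
Σi = 4371 − 990 = 3381 and Σi² = 272459 − 29370 = 243089.
2·243089 − 1·3381 = 482797.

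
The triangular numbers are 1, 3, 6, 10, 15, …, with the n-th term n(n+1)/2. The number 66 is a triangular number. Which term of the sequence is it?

Set n(n+1)/2 = 66, giving n² + n − 132 = 0.
The discriminant is 1 + 8·66 = 529, and √529 = 23.
So n = (-1 + 23) / 2 = 22/2 = 11.

11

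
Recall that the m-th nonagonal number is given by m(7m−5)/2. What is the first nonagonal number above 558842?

Solve n(7n−5)/2 > 558842 for integer n.
The largest n with value ≤ 558842 is 399 (since 556206 ≤ 558842 < 559000), so the first above is n = 400, value 559000.

559000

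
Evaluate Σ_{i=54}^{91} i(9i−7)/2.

909739

Σ i(9i−7)/2 = (9Σi² − 7Σi) / 2 over i = 54..91.
Σi = 4186 − 1431 = 2755 and Σi² = 255346 − 51039 = 204307.
(9·204307 − 7·2755) / 2 = 1819478/2 = 909739.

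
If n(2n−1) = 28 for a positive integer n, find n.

Set n(2n−1) = 28, giving 2n² − n − 28 = 0.
The discriminant is 1 + 8·28 = 225, and √225 = 15.
So n = (1 + 15) / 4 = 16/4 = 4.

4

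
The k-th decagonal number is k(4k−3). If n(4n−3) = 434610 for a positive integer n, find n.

330

Set n(4n−3) = 434610, giving 4n² − 3n − 434610 = 0.
The discriminant is 9 + 16·434610 = 6953769, and √6953769 = 2637.
So n = (3 + 2637) / 8 = 2640/8 = 330.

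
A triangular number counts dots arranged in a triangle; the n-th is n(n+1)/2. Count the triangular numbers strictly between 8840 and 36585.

The n-th triangular number is n(n+1)/2.
Smallest index with value > 8840: n = 133 (giving 8911).
Largest index with value < 36585: n = 269 (giving 36315).
Indices 133 through 269: 137 terms.

137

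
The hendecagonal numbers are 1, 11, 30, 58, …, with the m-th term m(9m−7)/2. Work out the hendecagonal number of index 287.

369656

The 287th hendecagonal number is n(9n−7)/2 with n = 287.
287·(9·287 − 7)/2 = 287·2576/2 = 287·1288 = 369656.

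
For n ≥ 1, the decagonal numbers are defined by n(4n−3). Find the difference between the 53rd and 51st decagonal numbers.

53·(4·53 − 3) = 11077 and 51·(4·51 − 3) = 10251.
Difference: 11077 − 10251 = 826.

826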